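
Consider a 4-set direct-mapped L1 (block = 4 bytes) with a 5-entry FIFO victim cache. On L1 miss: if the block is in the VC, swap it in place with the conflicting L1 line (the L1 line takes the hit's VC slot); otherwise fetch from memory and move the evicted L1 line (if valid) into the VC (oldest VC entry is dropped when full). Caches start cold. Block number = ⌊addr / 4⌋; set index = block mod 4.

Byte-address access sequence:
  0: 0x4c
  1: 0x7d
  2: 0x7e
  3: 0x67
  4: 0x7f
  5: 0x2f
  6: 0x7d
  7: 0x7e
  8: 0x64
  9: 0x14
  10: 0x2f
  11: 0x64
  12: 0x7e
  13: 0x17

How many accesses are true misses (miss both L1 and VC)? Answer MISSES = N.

0: 0x4c (blk 19, set 3) → MISS  vc=[]
1: 0x7d (blk 31, set 3) → MISS  vc=[19]
2: 0x7e (blk 31, set 3) → L1-HIT  vc=[19]
3: 0x67 (blk 25, set 1) → MISS  vc=[19]
4: 0x7f (blk 31, set 3) → L1-HIT  vc=[19]
5: 0x2f (blk 11, set 3) → MISS  vc=[19, 31]
6: 0x7d (blk 31, set 3) → VC-HIT  vc=[19, 11]
7: 0x7e (blk 31, set 3) → L1-HIT  vc=[19, 11]
8: 0x64 (blk 25, set 1) → L1-HIT  vc=[19, 11]
9: 0x14 (blk 5, set 1) → MISS  vc=[19, 11, 25]
10: 0x2f (blk 11, set 3) → VC-HIT  vc=[19, 31, 25]
11: 0x64 (blk 25, set 1) → VC-HIT  vc=[19, 31, 5]
12: 0x7e (blk 31, set 3) → VC-HIT  vc=[19, 11, 5]
13: 0x17 (blk 5, set 1) → VC-HIT  vc=[19, 11, 25]

MISSES = 5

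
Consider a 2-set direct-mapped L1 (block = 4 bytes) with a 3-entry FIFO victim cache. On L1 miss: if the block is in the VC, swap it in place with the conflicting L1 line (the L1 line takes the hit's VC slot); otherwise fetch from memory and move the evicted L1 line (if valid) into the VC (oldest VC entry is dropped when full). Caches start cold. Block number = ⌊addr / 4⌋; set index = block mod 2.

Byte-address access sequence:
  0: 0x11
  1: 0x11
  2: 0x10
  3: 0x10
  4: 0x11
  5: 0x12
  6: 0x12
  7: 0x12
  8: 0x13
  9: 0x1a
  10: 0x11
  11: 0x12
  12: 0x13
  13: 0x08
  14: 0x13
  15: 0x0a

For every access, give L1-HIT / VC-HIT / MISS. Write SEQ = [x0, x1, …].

  [0] addr=0x11 blk=4 s=0: MISS | VC []
  [1] addr=0x11 blk=4 s=0: L1-HIT | VC []
  [2] addr=0x10 blk=4 s=0: L1-HIT | VC []
  [3] addr=0x10 blk=4 s=0: L1-HIT | VC []
  [4] addr=0x11 blk=4 s=0: L1-HIT | VC []
  [5] addr=0x12 blk=4 s=0: L1-HIT | VC []
  [6] addr=0x12 blk=4 s=0: L1-HIT | VC []
  [7] addr=0x12 blk=4 s=0: L1-HIT | VC []
  [8] addr=0x13 blk=4 s=0: L1-HIT | VC []
  [9] addr=0x1a blk=6 s=0: MISS | VC [4]
  [10] addr=0x11 blk=4 s=0: VC-HIT | VC [6]
  [11] addr=0x12 blk=4 s=0: L1-HIT | VC [6]
  [12] addr=0x13 blk=4 s=0: L1-HIT | VC [6]
  [13] addr=0x8 blk=2 s=0: MISS | VC [6, 4]
  [14] addr=0x13 blk=4 s=0: VC-HIT | VC [6, 2]
  [15] addr=0xa blk=2 s=0: VC-HIT | VC [6, 4]

SEQ = [MISS, L1-HIT, L1-HIT, L1-HIT, L1-HIT, L1-HIT, L1-HIT, L1-HIT, L1-HIT, MISS, VC-HIT, L1-HIT, L1-HIT, MISS, VC-HIT, VC-HIT]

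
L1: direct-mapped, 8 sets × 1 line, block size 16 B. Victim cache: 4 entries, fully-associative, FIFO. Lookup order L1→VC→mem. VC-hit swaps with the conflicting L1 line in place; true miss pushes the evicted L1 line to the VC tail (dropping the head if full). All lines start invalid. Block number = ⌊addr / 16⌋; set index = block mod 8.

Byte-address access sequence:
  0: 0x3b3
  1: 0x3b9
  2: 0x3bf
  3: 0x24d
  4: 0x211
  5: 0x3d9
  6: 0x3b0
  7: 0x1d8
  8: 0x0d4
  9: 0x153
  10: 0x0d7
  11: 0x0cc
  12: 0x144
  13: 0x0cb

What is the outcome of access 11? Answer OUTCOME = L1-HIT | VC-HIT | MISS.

#0 0x3b3→b59/s3 MISS; vc=[]
#1 0x3b9→b59/s3 L1-HIT; vc=[]
#2 0x3bf→b59/s3 L1-HIT; vc=[]
#3 0x24d→b36/s4 MISS; vc=[]
#4 0x211→b33/s1 MISS; vc=[]
#5 0x3d9→b61/s5 MISS; vc=[]
#6 0x3b0→b59/s3 L1-HIT; vc=[]
#7 0x1d8→b29/s5 MISS; vc=[61]
#8 0xd4→b13/s5 MISS; vc=[61,29]
#9 0x153→b21/s5 MISS; vc=[61,29,13]
#10 0xd7→b13/s5 VC-HIT; vc=[61,29,21]
#11 0xcc→b12/s4 MISS; vc=[61,29,21,36]
#12 0x144→b20/s4 MISS; vc=[29,21,36,12]
#13 0xcb→b12/s4 VC-HIT; vc=[29,21,36,20]

OUTCOME = MISS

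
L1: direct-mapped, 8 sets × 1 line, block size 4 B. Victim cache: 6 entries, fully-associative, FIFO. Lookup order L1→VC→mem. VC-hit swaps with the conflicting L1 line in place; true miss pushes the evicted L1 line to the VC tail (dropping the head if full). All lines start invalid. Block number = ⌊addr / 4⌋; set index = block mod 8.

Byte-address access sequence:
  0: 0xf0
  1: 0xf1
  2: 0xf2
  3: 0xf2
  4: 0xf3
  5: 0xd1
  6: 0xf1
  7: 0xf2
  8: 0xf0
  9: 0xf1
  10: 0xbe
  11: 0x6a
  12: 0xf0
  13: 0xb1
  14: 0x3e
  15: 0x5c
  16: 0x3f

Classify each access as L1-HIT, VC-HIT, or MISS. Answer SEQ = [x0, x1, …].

  [0] addr=0xf0 blk=60 s=4: MISS | VC []
  [1] addr=0xf1 blk=60 s=4: L1-HIT | VC []
  [2] addr=0xf2 blk=60 s=4: L1-HIT | VC []
  [3] addr=0xf2 blk=60 s=4: L1-HIT | VC []
  [4] addr=0xf3 blk=60 s=4: L1-HIT | VC []
  [5] addr=0xd1 blk=52 s=4: MISS | VC [60]
  [6] addr=0xf1 blk=60 s=4: VC-HIT | VC [52]
  [7] addr=0xf2 blk=60 s=4: L1-HIT | VC [52]
  [8] addr=0xf0 blk=60 s=4: L1-HIT | VC [52]
  [9] addr=0xf1 blk=60 s=4: L1-HIT | VC [52]
  [10] addr=0xbe blk=47 s=7: MISS | VC [52]
  [11] addr=0x6a blk=26 s=2: MISS | VC [52]
  [12] addr=0xf0 blk=60 s=4: L1-HIT | VC [52]
  [13] addr=0xb1 blk=44 s=4: MISS | VC [52, 60]
  [14] addr=0x3e blk=15 s=7: MISS | VC [52, 60, 47]
  [15] addr=0x5c blk=23 s=7: MISS | VC [52, 60, 47, 15]
  [16] addr=0x3f blk=15 s=7: VC-HIT | VC [52, 60, 47, 23]

SEQ = [MISS, L1-HIT, L1-HIT, L1-HIT, L1-HIT, MISS, VC-HIT, L1-HIT, L1-HIT, L1-HIT, MISS, MISS, L1-HIT, MISS, MISS, MISS, VC-HIT]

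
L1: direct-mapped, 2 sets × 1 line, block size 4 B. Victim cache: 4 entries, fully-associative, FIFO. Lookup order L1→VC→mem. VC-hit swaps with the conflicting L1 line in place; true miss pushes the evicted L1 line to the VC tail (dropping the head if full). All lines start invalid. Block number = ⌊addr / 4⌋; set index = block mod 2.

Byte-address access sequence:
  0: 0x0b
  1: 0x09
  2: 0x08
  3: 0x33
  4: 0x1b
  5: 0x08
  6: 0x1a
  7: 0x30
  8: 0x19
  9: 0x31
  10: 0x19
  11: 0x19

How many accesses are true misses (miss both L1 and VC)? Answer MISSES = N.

MISSES = 3

0: 0xb (blk 2, set 0) → MISS  vc=[]
1: 0x9 (blk 2, set 0) → L1-HIT  vc=[]
2: 0x8 (blk 2, set 0) → L1-HIT  vc=[]
3: 0x33 (blk 12, set 0) → MISS  vc=[2]
4: 0x1b (blk 6, set 0) → MISS  vc=[2, 12]
5: 0x8 (blk 2, set 0) → VC-HIT  vc=[6, 12]
6: 0x1a (blk 6, set 0) → VC-HIT  vc=[2, 12]
7: 0x30 (blk 12, set 0) → VC-HIT  vc=[2, 6]
8: 0x19 (blk 6, set 0) → VC-HIT  vc=[2, 12]
9: 0x31 (blk 12, set 0) → VC-HIT  vc=[2, 6]
10: 0x19 (blk 6, set 0) → VC-HIT  vc=[2, 12]
11: 0x19 (blk 6, set 0) → L1-HIT  vc=[2, 12]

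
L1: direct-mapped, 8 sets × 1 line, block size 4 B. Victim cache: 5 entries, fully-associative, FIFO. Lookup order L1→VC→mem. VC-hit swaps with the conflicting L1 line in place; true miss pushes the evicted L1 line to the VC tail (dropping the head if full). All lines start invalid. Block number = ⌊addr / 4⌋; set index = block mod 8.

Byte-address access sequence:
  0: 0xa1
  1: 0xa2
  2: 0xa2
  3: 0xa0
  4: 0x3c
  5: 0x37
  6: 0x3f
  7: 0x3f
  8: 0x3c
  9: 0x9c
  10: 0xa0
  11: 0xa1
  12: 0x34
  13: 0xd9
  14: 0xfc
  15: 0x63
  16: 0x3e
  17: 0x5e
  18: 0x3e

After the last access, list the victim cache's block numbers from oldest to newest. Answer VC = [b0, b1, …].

VC = [63, 39, 40, 23]

0: 0xa1 (blk 40, set 0) → MISS  vc=[]
1: 0xa2 (blk 40, set 0) → L1-HIT  vc=[]
2: 0xa2 (blk 40, set 0) → L1-HIT  vc=[]
3: 0xa0 (blk 40, set 0) → L1-HIT  vc=[]
4: 0x3c (blk 15, set 7) → MISS  vc=[]
5: 0x37 (blk 13, set 5) → MISS  vc=[]
6: 0x3f (blk 15, set 7) → L1-HIT  vc=[]
7: 0x3f (blk 15, set 7) → L1-HIT  vc=[]
8: 0x3c (blk 15, set 7) → L1-HIT  vc=[]
9: 0x9c (blk 39, set 7) → MISS  vc=[15]
10: 0xa0 (blk 40, set 0) → L1-HIT  vc=[15]
11: 0xa1 (blk 40, set 0) → L1-HIT  vc=[15]
12: 0x34 (blk 13, set 5) → L1-HIT  vc=[15]
13: 0xd9 (blk 54, set 6) → MISS  vc=[15]
14: 0xfc (blk 63, set 7) → MISS  vc=[15, 39]
15: 0x63 (blk 24, set 0) → MISS  vc=[15, 39, 40]
16: 0x3e (blk 15, set 7) → VC-HIT  vc=[63, 39, 40]
17: 0x5e (blk 23, set 7) → MISS  vc=[63, 39, 40, 15]
18: 0x3e (blk 15, set 7) → VC-HIT  vc=[63, 39, 40, 23]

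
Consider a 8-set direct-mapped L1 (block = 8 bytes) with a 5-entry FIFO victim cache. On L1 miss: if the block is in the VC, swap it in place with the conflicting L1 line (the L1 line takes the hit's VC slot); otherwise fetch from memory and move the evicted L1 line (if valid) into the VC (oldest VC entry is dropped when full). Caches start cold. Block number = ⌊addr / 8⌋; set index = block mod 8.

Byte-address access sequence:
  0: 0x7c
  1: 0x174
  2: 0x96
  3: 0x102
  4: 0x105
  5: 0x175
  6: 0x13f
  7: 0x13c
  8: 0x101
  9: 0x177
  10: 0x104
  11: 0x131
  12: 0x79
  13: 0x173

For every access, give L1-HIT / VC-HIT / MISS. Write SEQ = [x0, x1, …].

#0 0x7c→b15/s7 MISS; vc=[]
#1 0x174→b46/s6 MISS; vc=[]
#2 0x96→b18/s2 MISS; vc=[]
#3 0x102→b32/s0 MISS; vc=[]
#4 0x105→b32/s0 L1-HIT; vc=[]
#5 0x175→b46/s6 L1-HIT; vc=[]
#6 0x13f→b39/s7 MISS; vc=[15]
#7 0x13c→b39/s7 L1-HIT; vc=[15]
#8 0x101→b32/s0 L1-HIT; vc=[15]
#9 0x177→b46/s6 L1-HIT; vc=[15]
#10 0x104→b32/s0 L1-HIT; vc=[15]
#11 0x131→b38/s6 MISS; vc=[15,46]
#12 0x79→b15/s7 VC-HIT; vc=[39,46]
#13 0x173→b46/s6 VC-HIT; vc=[39,38]

SEQ = [MISS, MISS, MISS, MISS, L1-HIT, L1-HIT, MISS, L1-HIT, L1-HIT, L1-HIT, L1-HIT, MISS, VC-HIT, VC-HIT]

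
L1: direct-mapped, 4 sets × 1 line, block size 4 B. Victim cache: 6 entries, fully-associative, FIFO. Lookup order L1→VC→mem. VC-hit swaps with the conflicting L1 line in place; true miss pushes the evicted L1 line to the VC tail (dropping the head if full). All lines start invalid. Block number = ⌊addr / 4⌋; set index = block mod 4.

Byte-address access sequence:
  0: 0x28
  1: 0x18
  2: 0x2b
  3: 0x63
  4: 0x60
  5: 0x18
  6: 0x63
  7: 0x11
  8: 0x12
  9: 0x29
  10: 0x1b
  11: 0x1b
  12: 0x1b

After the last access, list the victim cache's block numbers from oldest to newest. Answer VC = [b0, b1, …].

0: 0x28 (blk 10, set 2) → MISS  vc=[]
1: 0x18 (blk 6, set 2) → MISS  vc=[10]
2: 0x2b (blk 10, set 2) → VC-HIT  vc=[6]
3: 0x63 (blk 24, set 0) → MISS  vc=[6]
4: 0x60 (blk 24, set 0) → L1-HIT  vc=[6]
5: 0x18 (blk 6, set 2) → VC-HIT  vc=[10]
6: 0x63 (blk 24, set 0) → L1-HIT  vc=[10]
7: 0x11 (blk 4, set 0) → MISS  vc=[10, 24]
8: 0x12 (blk 4, set 0) → L1-HIT  vc=[10, 24]
9: 0x29 (blk 10, set 2) → VC-HIT  vc=[6, 24]
10: 0x1b (blk 6, set 2) → VC-HIT  vc=[10, 24]
11: 0x1b (blk 6, set 2) → L1-HIT  vc=[10, 24]
12: 0x1b (blk 6, set 2) → L1-HIT  vc=[10, 24]

VC = [10, 24]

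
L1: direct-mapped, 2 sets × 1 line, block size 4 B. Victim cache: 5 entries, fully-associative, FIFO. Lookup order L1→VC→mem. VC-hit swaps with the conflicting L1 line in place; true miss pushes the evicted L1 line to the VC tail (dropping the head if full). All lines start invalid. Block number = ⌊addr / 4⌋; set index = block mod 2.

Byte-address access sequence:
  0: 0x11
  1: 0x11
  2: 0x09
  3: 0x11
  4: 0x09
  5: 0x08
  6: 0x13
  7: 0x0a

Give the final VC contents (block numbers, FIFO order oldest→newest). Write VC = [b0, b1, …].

VC = [4]

#0 0x11→b4/s0 MISS; vc=[]
#1 0x11→b4/s0 L1-HIT; vc=[]
#2 0x9→b2/s0 MISS; vc=[4]
#3 0x11→b4/s0 VC-HIT; vc=[2]
#4 0x9→b2/s0 VC-HIT; vc=[4]
#5 0x8→b2/s0 L1-HIT; vc=[4]
#6 0x13→b4/s0 VC-HIT; vc=[2]
#7 0xa→b2/s0 VC-HIT; vc=[4]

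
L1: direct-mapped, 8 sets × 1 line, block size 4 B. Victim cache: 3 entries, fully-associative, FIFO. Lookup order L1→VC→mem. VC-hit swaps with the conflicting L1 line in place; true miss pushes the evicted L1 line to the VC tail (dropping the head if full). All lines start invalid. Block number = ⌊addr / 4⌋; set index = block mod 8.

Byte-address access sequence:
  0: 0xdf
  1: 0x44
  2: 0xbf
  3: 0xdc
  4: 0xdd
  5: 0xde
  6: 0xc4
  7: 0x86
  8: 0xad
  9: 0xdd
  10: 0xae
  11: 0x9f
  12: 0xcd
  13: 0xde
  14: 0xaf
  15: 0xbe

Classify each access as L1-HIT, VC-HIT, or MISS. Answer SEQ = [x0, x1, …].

SEQ = [MISS, MISS, MISS, VC-HIT, L1-HIT, L1-HIT, MISS, MISS, MISS, L1-HIT, L1-HIT, MISS, MISS, VC-HIT, VC-HIT, MISS]

#0 0xdf→b55/s7 MISS; vc=[]
#1 0x44→b17/s1 MISS; vc=[]
#2 0xbf→b47/s7 MISS; vc=[55]
#3 0xdc→b55/s7 VC-HIT; vc=[47]
#4 0xdd→b55/s7 L1-HIT; vc=[47]
#5 0xde→b55/s7 L1-HIT; vc=[47]
#6 0xc4→b49/s1 MISS; vc=[47,17]
#7 0x86→b33/s1 MISS; vc=[47,17,49]
#8 0xad→b43/s3 MISS; vc=[47,17,49]
#9 0xdd→b55/s7 L1-HIT; vc=[47,17,49]
#10 0xae→b43/s3 L1-HIT; vc=[47,17,49]
#11 0x9f→b39/s7 MISS; vc=[17,49,55]
#12 0xcd→b51/s3 MISS; vc=[49,55,43]
#13 0xde→b55/s7 VC-HIT; vc=[49,39,43]
#14 0xaf→b43/s3 VC-HIT; vc=[49,39,51]
#15 0xbe→b47/s7 MISS; vc=[39,51,55]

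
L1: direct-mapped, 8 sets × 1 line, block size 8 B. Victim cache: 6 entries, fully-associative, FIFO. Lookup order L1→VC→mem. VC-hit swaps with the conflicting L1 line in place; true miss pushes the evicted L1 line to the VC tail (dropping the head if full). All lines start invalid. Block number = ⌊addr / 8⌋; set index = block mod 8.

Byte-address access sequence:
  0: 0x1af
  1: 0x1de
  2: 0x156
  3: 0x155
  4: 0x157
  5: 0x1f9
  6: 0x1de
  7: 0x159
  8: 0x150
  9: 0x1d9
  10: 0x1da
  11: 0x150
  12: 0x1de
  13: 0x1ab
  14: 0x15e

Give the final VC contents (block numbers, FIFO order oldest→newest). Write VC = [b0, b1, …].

VC = [59]

  [0] addr=0x1af blk=53 s=5: MISS | VC []
  [1] addr=0x1de blk=59 s=3: MISS | VC []
  [2] addr=0x156 blk=42 s=2: MISS | VC []
  [3] addr=0x155 blk=42 s=2: L1-HIT | VC []
  [4] addr=0x157 blk=42 s=2: L1-HIT | VC []
  [5] addr=0x1f9 blk=63 s=7: MISS | VC []
  [6] addr=0x1de blk=59 s=3: L1-HIT | VC []
  [7] addr=0x159 blk=43 s=3: MISS | VC [59]
  [8] addr=0x150 blk=42 s=2: L1-HIT | VC [59]
  [9] addr=0x1d9 blk=59 s=3: VC-HIT | VC [43]
  [10] addr=0x1da blk=59 s=3: L1-HIT | VC [43]
  [11] addr=0x150 blk=42 s=2: L1-HIT | VC [43]
  [12] addr=0x1de blk=59 s=3: L1-HIT | VC [43]
  [13] addr=0x1ab blk=53 s=5: L1-HIT | VC [43]
  [14] addr=0x15e blk=43 s=3: VC-HIT | VC [59]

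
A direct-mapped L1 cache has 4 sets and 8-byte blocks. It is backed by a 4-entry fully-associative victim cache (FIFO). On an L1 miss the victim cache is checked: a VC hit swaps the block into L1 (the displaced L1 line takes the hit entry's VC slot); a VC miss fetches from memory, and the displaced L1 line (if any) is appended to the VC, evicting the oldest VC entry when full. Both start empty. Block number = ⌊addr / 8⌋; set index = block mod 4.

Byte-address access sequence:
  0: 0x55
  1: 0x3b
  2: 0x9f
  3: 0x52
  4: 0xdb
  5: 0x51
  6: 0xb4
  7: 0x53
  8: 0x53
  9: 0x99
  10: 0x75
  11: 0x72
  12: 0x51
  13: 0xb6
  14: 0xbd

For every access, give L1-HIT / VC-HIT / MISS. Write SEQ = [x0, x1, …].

SEQ = [MISS, MISS, MISS, L1-HIT, MISS, L1-HIT, MISS, VC-HIT, L1-HIT, VC-HIT, MISS, L1-HIT, VC-HIT, VC-HIT, MISS]

  [0] addr=0x55 blk=10 s=2: MISS | VC []
  [1] addr=0x3b blk=7 s=3: MISS | VC []
  [2] addr=0x9f blk=19 s=3: MISS | VC [7]
  [3] addr=0x52 blk=10 s=2: L1-HIT | VC [7]
  [4] addr=0xdb blk=27 s=3: MISS | VC [7, 19]
  [5] addr=0x51 blk=10 s=2: L1-HIT | VC [7, 19]
  [6] addr=0xb4 blk=22 s=2: MISS | VC [7, 19, 10]
  [7] addr=0x53 blk=10 s=2: VC-HIT | VC [7, 19, 22]
  [8] addr=0x53 blk=10 s=2: L1-HIT | VC [7, 19, 22]
  [9] addr=0x99 blk=19 s=3: VC-HIT | VC [7, 27, 22]
  [10] addr=0x75 blk=14 s=2: MISS | VC [7, 27, 22, 10]
  [11] addr=0x72 blk=14 s=2: L1-HIT | VC [7, 27, 22, 10]
  [12] addr=0x51 blk=10 s=2: VC-HIT | VC [7, 27, 22, 14]
  [13] addr=0xb6 blk=22 s=2: VC-HIT | VC [7, 27, 10, 14]
  [14] addr=0xbd blk=23 s=3: MISS | VC [27, 10, 14, 19]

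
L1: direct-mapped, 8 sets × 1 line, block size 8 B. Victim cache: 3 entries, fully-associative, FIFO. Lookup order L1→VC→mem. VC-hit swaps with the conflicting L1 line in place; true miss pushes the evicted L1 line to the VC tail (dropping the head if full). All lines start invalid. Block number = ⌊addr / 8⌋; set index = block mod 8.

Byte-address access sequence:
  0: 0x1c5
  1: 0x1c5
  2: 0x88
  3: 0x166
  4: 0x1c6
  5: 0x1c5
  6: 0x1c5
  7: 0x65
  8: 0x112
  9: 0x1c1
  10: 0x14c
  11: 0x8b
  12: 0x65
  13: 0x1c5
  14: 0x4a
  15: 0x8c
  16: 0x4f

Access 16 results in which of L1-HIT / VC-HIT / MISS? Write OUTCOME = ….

0: 0x1c5 (blk 56, set 0) → MISS  vc=[]
1: 0x1c5 (blk 56, set 0) → L1-HIT  vc=[]
2: 0x88 (blk 17, set 1) → MISS  vc=[]
3: 0x166 (blk 44, set 4) → MISS  vc=[]
4: 0x1c6 (blk 56, set 0) → L1-HIT  vc=[]
5: 0x1c5 (blk 56, set 0) → L1-HIT  vc=[]
6: 0x1c5 (blk 56, set 0) → L1-HIT  vc=[]
7: 0x65 (blk 12, set 4) → MISS  vc=[44]
8: 0x112 (blk 34, set 2) → MISS  vc=[44]
9: 0x1c1 (blk 56, set 0) → L1-HIT  vc=[44]
10: 0x14c (blk 41, set 1) → MISS  vc=[44, 17]
11: 0x8b (blk 17, set 1) → VC-HIT  vc=[44, 41]
12: 0x65 (blk 12, set 4) → L1-HIT  vc=[44, 41]
13: 0x1c5 (blk 56, set 0) → L1-HIT  vc=[44, 41]
14: 0x4a (blk 9, set 1) → MISS  vc=[44, 41, 17]
15: 0x8c (blk 17, set 1) → VC-HIT  vc=[44, 41, 9]
16: 0x4f (blk 9, set 1) → VC-HIT  vc=[44, 41, 17]

OUTCOME = VC-HIT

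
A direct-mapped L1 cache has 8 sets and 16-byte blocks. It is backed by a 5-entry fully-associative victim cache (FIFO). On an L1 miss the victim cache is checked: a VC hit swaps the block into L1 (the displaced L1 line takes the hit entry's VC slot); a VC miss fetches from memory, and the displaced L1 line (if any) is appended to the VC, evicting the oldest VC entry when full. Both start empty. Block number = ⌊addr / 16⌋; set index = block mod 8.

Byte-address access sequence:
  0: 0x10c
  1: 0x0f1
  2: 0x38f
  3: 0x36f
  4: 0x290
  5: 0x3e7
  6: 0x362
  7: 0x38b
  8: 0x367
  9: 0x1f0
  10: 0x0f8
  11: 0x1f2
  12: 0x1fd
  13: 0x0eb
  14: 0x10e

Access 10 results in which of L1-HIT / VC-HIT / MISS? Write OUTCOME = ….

#0 0x10c→b16/s0 MISS; vc=[]
#1 0xf1→b15/s7 MISS; vc=[]
#2 0x38f→b56/s0 MISS; vc=[16]
#3 0x36f→b54/s6 MISS; vc=[16]
#4 0x290→b41/s1 MISS; vc=[16]
#5 0x3e7→b62/s6 MISS; vc=[16,54]
#6 0x362→b54/s6 VC-HIT; vc=[16,62]
#7 0x38b→b56/s0 L1-HIT; vc=[16,62]
#8 0x367→b54/s6 L1-HIT; vc=[16,62]
#9 0x1f0→b31/s7 MISS; vc=[16,62,15]
#10 0xf8→b15/s7 VC-HIT; vc=[16,62,31]
#11 0x1f2→b31/s7 VC-HIT; vc=[16,62,15]
#12 0x1fd→b31/s7 L1-HIT; vc=[16,62,15]
#13 0xeb→b14/s6 MISS; vc=[16,62,15,54]
#14 0x10e→b16/s0 VC-HIT; vc=[56,62,15,54]

OUTCOME = VC-HIT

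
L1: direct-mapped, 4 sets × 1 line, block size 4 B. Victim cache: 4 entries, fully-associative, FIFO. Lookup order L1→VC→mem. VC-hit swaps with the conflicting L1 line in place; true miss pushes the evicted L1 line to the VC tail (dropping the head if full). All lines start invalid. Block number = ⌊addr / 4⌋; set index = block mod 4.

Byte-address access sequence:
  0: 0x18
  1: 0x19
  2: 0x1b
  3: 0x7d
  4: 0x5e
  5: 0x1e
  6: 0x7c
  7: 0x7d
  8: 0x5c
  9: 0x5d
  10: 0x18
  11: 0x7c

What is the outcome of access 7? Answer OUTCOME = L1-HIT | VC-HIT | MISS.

OUTCOME = L1-HIT

#0 0x18→b6/s2 MISS; vc=[]
#1 0x19→b6/s2 L1-HIT; vc=[]
#2 0x1b→b6/s2 L1-HIT; vc=[]
#3 0x7d→b31/s3 MISS; vc=[]
#4 0x5e→b23/s3 MISS; vc=[31]
#5 0x1e→b7/s3 MISS; vc=[31,23]
#6 0x7c→b31/s3 VC-HIT; vc=[7,23]
#7 0x7d→b31/s3 L1-HIT; vc=[7,23]
#8 0x5c→b23/s3 VC-HIT; vc=[7,31]
#9 0x5d→b23/s3 L1-HIT; vc=[7,31]
#10 0x18→b6/s2 L1-HIT; vc=[7,31]
#11 0x7c→b31/s3 VC-HIT; vc=[7,23]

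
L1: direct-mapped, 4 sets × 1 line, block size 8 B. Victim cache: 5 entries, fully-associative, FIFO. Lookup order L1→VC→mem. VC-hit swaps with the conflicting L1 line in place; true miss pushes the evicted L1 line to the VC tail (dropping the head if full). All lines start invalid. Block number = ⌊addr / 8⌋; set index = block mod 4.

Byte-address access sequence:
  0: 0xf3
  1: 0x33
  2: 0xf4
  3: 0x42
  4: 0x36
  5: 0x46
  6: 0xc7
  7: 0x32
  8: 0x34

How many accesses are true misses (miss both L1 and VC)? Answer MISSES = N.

MISSES = 4

#0 0xf3→b30/s2 MISS; vc=[]
#1 0x33→b6/s2 MISS; vc=[30]
#2 0xf4→b30/s2 VC-HIT; vc=[6]
#3 0x42→b8/s0 MISS; vc=[6]
#4 0x36→b6/s2 VC-HIT; vc=[30]
#5 0x46→b8/s0 L1-HIT; vc=[30]
#6 0xc7→b24/s0 MISS; vc=[30,8]
#7 0x32→b6/s2 L1-HIT; vc=[30,8]
#8 0x34→b6/s2 L1-HIT; vc=[30,8]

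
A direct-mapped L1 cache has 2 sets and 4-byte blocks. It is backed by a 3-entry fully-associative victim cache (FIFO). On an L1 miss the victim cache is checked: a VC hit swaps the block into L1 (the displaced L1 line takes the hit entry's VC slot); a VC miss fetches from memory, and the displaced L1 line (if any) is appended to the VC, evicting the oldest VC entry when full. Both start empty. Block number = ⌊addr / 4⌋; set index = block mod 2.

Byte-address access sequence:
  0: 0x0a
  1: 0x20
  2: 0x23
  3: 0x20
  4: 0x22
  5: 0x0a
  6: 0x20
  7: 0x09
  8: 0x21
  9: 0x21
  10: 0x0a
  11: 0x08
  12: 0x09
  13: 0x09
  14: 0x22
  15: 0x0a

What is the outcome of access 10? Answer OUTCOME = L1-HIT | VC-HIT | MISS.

0: 0xa (blk 2, set 0) → MISS  vc=[]
1: 0x20 (blk 8, set 0) → MISS  vc=[2]
2: 0x23 (blk 8, set 0) → L1-HIT  vc=[2]
3: 0x20 (blk 8, set 0) → L1-HIT  vc=[2]
4: 0x22 (blk 8, set 0) → L1-HIT  vc=[2]
5: 0xa (blk 2, set 0) → VC-HIT  vc=[8]
6: 0x20 (blk 8, set 0) → VC-HIT  vc=[2]
7: 0x9 (blk 2, set 0) → VC-HIT  vc=[8]
8: 0x21 (blk 8, set 0) → VC-HIT  vc=[2]
9: 0x21 (blk 8, set 0) → L1-HIT  vc=[2]
10: 0xa (blk 2, set 0) → VC-HIT  vc=[8]
11: 0x8 (blk 2, set 0) → L1-HIT  vc=[8]
12: 0x9 (blk 2, set 0) → L1-HIT  vc=[8]
13: 0x9 (blk 2, set 0) → L1-HIT  vc=[8]
14: 0x22 (blk 8, set 0) → VC-HIT  vc=[2]
15: 0xa (blk 2, set 0) → VC-HIT  vc=[8]

OUTCOME = VC-HIT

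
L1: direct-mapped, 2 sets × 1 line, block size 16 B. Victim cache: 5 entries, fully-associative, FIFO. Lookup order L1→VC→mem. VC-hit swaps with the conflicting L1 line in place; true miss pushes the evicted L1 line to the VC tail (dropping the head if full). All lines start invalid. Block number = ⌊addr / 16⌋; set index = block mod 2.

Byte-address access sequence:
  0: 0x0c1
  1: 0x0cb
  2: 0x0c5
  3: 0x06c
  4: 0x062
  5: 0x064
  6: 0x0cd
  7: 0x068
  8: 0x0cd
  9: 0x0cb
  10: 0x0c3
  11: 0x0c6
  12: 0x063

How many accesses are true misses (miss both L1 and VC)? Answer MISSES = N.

MISSES = 2

#0 0xc1→b12/s0 MISS; vc=[]
#1 0xcb→b12/s0 L1-HIT; vc=[]
#2 0xc5→b12/s0 L1-HIT; vc=[]
#3 0x6c→b6/s0 MISS; vc=[12]
#4 0x62→b6/s0 L1-HIT; vc=[12]
#5 0x64→b6/s0 L1-HIT; vc=[12]
#6 0xcd→b12/s0 VC-HIT; vc=[6]
#7 0x68→b6/s0 VC-HIT; vc=[12]
#8 0xcd→b12/s0 VC-HIT; vc=[6]
#9 0xcb→b12/s0 L1-HIT; vc=[6]
#10 0xc3→b12/s0 L1-HIT; vc=[6]
#11 0xc6→b12/s0 L1-HIT; vc=[6]
#12 0x63→b6/s0 VC-HIT; vc=[12]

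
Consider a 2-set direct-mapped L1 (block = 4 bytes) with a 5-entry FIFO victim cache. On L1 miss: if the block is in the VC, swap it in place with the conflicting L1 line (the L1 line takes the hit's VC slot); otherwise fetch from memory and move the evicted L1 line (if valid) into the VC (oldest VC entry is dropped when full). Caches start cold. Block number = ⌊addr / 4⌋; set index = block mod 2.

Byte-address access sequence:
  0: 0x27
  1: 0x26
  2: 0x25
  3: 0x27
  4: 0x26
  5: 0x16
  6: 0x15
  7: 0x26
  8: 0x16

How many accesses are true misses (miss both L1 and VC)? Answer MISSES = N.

MISSES = 2

0: 0x27 (blk 9, set 1) → MISS  vc=[]
1: 0x26 (blk 9, set 1) → L1-HIT  vc=[]
2: 0x25 (blk 9, set 1) → L1-HIT  vc=[]
3: 0x27 (blk 9, set 1) → L1-HIT  vc=[]
4: 0x26 (blk 9, set 1) → L1-HIT  vc=[]
5: 0x16 (blk 5, set 1) → MISS  vc=[9]
6: 0x15 (blk 5, set 1) → L1-HIT  vc=[9]
7: 0x26 (blk 9, set 1) → VC-HIT  vc=[5]
8: 0x16 (blk 5, set 1) → VC-HIT  vc=[9]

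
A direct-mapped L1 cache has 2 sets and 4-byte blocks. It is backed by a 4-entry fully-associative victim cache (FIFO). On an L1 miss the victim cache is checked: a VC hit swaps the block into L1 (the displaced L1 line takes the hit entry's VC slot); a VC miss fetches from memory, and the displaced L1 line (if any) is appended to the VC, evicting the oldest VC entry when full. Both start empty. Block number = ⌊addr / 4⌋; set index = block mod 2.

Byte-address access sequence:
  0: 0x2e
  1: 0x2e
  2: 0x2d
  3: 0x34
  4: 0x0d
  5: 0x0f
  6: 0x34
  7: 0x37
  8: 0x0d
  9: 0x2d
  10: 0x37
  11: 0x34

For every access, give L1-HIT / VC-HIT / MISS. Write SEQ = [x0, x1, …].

SEQ = [MISS, L1-HIT, L1-HIT, MISS, MISS, L1-HIT, VC-HIT, L1-HIT, VC-HIT, VC-HIT, VC-HIT, L1-HIT]

#0 0x2e→b11/s1 MISS; vc=[]
#1 0x2e→b11/s1 L1-HIT; vc=[]
#2 0x2d→b11/s1 L1-HIT; vc=[]
#3 0x34→b13/s1 MISS; vc=[11]
#4 0xd→b3/s1 MISS; vc=[11,13]
#5 0xf→b3/s1 L1-HIT; vc=[11,13]
#6 0x34→b13/s1 VC-HIT; vc=[11,3]
#7 0x37→b13/s1 L1-HIT; vc=[11,3]
#8 0xd→b3/s1 VC-HIT; vc=[11,13]
#9 0x2d→b11/s1 VC-HIT; vc=[3,13]
#10 0x37→b13/s1 VC-HIT; vc=[3,11]
#11 0x34→b13/s1 L1-HIT; vc=[3,11]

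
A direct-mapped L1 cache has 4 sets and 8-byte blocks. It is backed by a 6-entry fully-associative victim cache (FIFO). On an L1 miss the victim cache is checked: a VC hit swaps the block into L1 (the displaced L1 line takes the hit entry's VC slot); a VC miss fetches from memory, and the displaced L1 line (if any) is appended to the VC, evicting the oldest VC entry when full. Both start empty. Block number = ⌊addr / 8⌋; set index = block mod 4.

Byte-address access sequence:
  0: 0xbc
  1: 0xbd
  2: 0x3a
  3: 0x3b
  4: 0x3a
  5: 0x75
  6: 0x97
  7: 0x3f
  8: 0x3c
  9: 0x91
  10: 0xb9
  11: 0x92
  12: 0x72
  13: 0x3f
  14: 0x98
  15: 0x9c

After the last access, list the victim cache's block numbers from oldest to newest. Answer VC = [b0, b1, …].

VC = [23, 18, 7]

#0 0xbc→b23/s3 MISS; vc=[]
#1 0xbd→b23/s3 L1-HIT; vc=[]
#2 0x3a→b7/s3 MISS; vc=[23]
#3 0x3b→b7/s3 L1-HIT; vc=[23]
#4 0x3a→b7/s3 L1-HIT; vc=[23]
#5 0x75→b14/s2 MISS; vc=[23]
#6 0x97→b18/s2 MISS; vc=[23,14]
#7 0x3f→b7/s3 L1-HIT; vc=[23,14]
#8 0x3c→b7/s3 L1-HIT; vc=[23,14]
#9 0x91→b18/s2 L1-HIT; vc=[23,14]
#10 0xb9→b23/s3 VC-HIT; vc=[7,14]
#11 0x92→b18/s2 L1-HIT; vc=[7,14]
#12 0x72→b14/s2 VC-HIT; vc=[7,18]
#13 0x3f→b7/s3 VC-HIT; vc=[23,18]
#14 0x98→b19/s3 MISS; vc=[23,18,7]
#15 0x9c→b19/s3 L1-HIT; vc=[23,18,7]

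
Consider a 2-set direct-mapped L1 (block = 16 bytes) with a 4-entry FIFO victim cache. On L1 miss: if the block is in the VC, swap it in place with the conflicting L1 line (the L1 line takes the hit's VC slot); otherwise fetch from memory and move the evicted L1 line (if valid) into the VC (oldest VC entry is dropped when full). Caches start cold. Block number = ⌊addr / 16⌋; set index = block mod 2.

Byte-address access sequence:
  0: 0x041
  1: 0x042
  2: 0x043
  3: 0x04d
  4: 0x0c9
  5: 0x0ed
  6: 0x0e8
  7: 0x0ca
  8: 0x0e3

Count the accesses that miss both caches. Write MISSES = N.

MISSES = 3

  [0] addr=0x41 blk=4 s=0: MISS | VC []
  [1] addr=0x42 blk=4 s=0: L1-HIT | VC []
  [2] addr=0x43 blk=4 s=0: L1-HIT | VC []
  [3] addr=0x4d blk=4 s=0: L1-HIT | VC []
  [4] addr=0xc9 blk=12 s=0: MISS | VC [4]
  [5] addr=0xed blk=14 s=0: MISS | VC [4, 12]
  [6] addr=0xe8 blk=14 s=0: L1-HIT | VC [4, 12]
  [7] addr=0xca blk=12 s=0: VC-HIT | VC [4, 14]
  [8] addr=0xe3 blk=14 s=0: VC-HIT | VC [4, 12]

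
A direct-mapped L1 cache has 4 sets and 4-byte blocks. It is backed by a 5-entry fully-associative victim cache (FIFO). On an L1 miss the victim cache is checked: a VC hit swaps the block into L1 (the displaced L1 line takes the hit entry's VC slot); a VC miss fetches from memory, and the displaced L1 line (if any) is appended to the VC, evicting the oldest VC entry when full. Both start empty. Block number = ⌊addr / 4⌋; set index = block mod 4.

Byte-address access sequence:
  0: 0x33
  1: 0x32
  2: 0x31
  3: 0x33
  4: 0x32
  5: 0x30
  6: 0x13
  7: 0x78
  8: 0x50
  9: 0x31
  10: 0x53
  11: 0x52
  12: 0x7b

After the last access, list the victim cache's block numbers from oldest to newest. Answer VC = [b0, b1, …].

VC = [12, 4]

0: 0x33 (blk 12, set 0) → MISS  vc=[]
1: 0x32 (blk 12, set 0) → L1-HIT  vc=[]
2: 0x31 (blk 12, set 0) → L1-HIT  vc=[]
3: 0x33 (blk 12, set 0) → L1-HIT  vc=[]
4: 0x32 (blk 12, set 0) → L1-HIT  vc=[]
5: 0x30 (blk 12, set 0) → L1-HIT  vc=[]
6: 0x13 (blk 4, set 0) → MISS  vc=[12]
7: 0x78 (blk 30, set 2) → MISS  vc=[12]
8: 0x50 (blk 20, set 0) → MISS  vc=[12, 4]
9: 0x31 (blk 12, set 0) → VC-HIT  vc=[20, 4]
10: 0x53 (blk 20, set 0) → VC-HIT  vc=[12, 4]
11: 0x52 (blk 20, set 0) → L1-HIT  vc=[12, 4]
12: 0x7b (blk 30, set 2) → L1-HIT  vc=[12, 4]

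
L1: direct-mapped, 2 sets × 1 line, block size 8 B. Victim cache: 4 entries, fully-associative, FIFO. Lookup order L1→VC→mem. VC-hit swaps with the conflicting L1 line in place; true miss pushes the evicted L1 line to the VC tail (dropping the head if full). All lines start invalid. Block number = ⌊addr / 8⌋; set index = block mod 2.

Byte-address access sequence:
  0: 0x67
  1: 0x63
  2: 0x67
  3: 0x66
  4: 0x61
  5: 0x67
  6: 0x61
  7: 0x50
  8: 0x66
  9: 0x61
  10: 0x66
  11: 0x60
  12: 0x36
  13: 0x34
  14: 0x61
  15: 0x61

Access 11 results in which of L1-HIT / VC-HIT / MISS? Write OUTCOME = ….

  [0] addr=0x67 blk=12 s=0: MISS | VC []
  [1] addr=0x63 blk=12 s=0: L1-HIT | VC []
  [2] addr=0x67 blk=12 s=0: L1-HIT | VC []
  [3] addr=0x66 blk=12 s=0: L1-HIT | VC []
  [4] addr=0x61 blk=12 s=0: L1-HIT | VC []
  [5] addr=0x67 blk=12 s=0: L1-HIT | VC []
  [6] addr=0x61 blk=12 s=0: L1-HIT | VC []
  [7] addr=0x50 blk=10 s=0: MISS | VC [12]
  [8] addr=0x66 blk=12 s=0: VC-HIT | VC [10]
  [9] addr=0x61 blk=12 s=0: L1-HIT | VC [10]
  [10] addr=0x66 blk=12 s=0: L1-HIT | VC [10]
  [11] addr=0x60 blk=12 s=0: L1-HIT | VC [10]
  [12] addr=0x36 blk=6 s=0: MISS | VC [10, 12]
  [13] addr=0x34 blk=6 s=0: L1-HIT | VC [10, 12]
  [14] addr=0x61 blk=12 s=0: VC-HIT | VC [10, 6]
  [15] addr=0x61 blk=12 s=0: L1-HIT | VC [10, 6]

OUTCOME = L1-HIT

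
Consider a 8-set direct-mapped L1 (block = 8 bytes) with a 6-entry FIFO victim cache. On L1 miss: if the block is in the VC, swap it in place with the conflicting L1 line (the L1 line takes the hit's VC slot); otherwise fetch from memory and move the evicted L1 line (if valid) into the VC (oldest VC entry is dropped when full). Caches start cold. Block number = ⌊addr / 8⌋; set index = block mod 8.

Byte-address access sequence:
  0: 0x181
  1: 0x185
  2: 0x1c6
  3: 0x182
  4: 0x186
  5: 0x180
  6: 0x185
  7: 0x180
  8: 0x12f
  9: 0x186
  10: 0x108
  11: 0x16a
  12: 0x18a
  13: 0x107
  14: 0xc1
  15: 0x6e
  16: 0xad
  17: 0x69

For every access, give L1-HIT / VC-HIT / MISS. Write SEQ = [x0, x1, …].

0: 0x181 (blk 48, set 0) → MISS  vc=[]
1: 0x185 (blk 48, set 0) → L1-HIT  vc=[]
2: 0x1c6 (blk 56, set 0) → MISS  vc=[48]
3: 0x182 (blk 48, set 0) → VC-HIT  vc=[56]
4: 0x186 (blk 48, set 0) → L1-HIT  vc=[56]
5: 0x180 (blk 48, set 0) → L1-HIT  vc=[56]
6: 0x185 (blk 48, set 0) → L1-HIT  vc=[56]
7: 0x180 (blk 48, set 0) → L1-HIT  vc=[56]
8: 0x12f (blk 37, set 5) → MISS  vc=[56]
9: 0x186 (blk 48, set 0) → L1-HIT  vc=[56]
10: 0x108 (blk 33, set 1) → MISS  vc=[56]
11: 0x16a (blk 45, set 5) → MISS  vc=[56, 37]
12: 0x18a (blk 49, set 1) → MISS  vc=[56, 37, 33]
13: 0x107 (blk 32, set 0) → MISS  vc=[56, 37, 33, 48]
14: 0xc1 (blk 24, set 0) → MISS  vc=[56, 37, 33, 48, 32]
15: 0x6e (blk 13, set 5) → MISS  vc=[56, 37, 33, 48, 32, 45]
16: 0xad (blk 21, set 5) → MISS  vc=[37, 33, 48, 32, 45, 13]
17: 0x69 (blk 13, set 5) → VC-HIT  vc=[37, 33, 48, 32, 45, 21]

SEQ = [MISS, L1-HIT, MISS, VC-HIT, L1-HIT, L1-HIT, L1-HIT, L1-HIT, MISS, L1-HIT, MISS, MISS, MISS, MISS, MISS, MISS, MISS, VC-HIT]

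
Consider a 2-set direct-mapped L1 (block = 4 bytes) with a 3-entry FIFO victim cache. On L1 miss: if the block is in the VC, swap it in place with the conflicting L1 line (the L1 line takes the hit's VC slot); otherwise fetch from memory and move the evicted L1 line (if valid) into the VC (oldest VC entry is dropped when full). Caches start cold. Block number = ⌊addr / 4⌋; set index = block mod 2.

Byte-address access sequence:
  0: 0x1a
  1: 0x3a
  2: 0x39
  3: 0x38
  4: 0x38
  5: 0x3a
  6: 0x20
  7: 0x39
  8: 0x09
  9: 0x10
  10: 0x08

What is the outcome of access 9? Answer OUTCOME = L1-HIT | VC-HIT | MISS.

#0 0x1a→b6/s0 MISS; vc=[]
#1 0x3a→b14/s0 MISS; vc=[6]
#2 0x39→b14/s0 L1-HIT; vc=[6]
#3 0x38→b14/s0 L1-HIT; vc=[6]
#4 0x38→b14/s0 L1-HIT; vc=[6]
#5 0x3a→b14/s0 L1-HIT; vc=[6]
#6 0x20→b8/s0 MISS; vc=[6,14]
#7 0x39→b14/s0 VC-HIT; vc=[6,8]
#8 0x9→b2/s0 MISS; vc=[6,8,14]
#9 0x10→b4/s0 MISS; vc=[8,14,2]
#10 0x8→b2/s0 VC-HIT; vc=[8,14,4]

OUTCOME = MISS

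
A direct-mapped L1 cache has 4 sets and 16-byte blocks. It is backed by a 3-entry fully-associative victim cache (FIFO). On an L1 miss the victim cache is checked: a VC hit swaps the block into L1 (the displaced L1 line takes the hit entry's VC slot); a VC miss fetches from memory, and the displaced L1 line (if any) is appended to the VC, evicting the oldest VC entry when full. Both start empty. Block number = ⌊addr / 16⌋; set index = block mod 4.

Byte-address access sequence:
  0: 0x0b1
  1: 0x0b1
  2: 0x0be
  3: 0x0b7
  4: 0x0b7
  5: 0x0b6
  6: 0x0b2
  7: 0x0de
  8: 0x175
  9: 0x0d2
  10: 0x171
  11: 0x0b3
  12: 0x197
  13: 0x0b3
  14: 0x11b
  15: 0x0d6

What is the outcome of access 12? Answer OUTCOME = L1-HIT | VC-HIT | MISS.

OUTCOME = MISS

#0 0xb1→b11/s3 MISS; vc=[]
#1 0xb1→b11/s3 L1-HIT; vc=[]
#2 0xbe→b11/s3 L1-HIT; vc=[]
#3 0xb7→b11/s3 L1-HIT; vc=[]
#4 0xb7→b11/s3 L1-HIT; vc=[]
#5 0xb6→b11/s3 L1-HIT; vc=[]
#6 0xb2→b11/s3 L1-HIT; vc=[]
#7 0xde→b13/s1 MISS; vc=[]
#8 0x175→b23/s3 MISS; vc=[11]
#9 0xd2→b13/s1 L1-HIT; vc=[11]
#10 0x171→b23/s3 L1-HIT; vc=[11]
#11 0xb3→b11/s3 VC-HIT; vc=[23]
#12 0x197→b25/s1 MISS; vc=[23,13]
#13 0xb3→b11/s3 L1-HIT; vc=[23,13]
#14 0x11b→b17/s1 MISS; vc=[23,13,25]
#15 0xd6→b13/s1 VC-HIT; vc=[23,17,25]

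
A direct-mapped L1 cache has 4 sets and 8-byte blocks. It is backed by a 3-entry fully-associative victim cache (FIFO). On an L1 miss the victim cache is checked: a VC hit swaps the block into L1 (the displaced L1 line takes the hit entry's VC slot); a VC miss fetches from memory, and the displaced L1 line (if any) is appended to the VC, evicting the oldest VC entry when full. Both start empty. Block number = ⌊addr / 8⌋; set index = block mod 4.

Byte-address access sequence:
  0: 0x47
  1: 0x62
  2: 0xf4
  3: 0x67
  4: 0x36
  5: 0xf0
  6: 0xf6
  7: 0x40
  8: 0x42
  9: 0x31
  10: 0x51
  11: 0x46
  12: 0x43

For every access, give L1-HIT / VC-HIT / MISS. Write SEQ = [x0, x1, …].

SEQ = [MISS, MISS, MISS, L1-HIT, MISS, VC-HIT, L1-HIT, VC-HIT, L1-HIT, VC-HIT, MISS, L1-HIT, L1-HIT]

#0 0x47→b8/s0 MISS; vc=[]
#1 0x62→b12/s0 MISS; vc=[8]
#2 0xf4→b30/s2 MISS; vc=[8]
#3 0x67→b12/s0 L1-HIT; vc=[8]
#4 0x36→b6/s2 MISS; vc=[8,30]
#5 0xf0→b30/s2 VC-HIT; vc=[8,6]
#6 0xf6→b30/s2 L1-HIT; vc=[8,6]
#7 0x40→b8/s0 VC-HIT; vc=[12,6]
#8 0x42→b8/s0 L1-HIT; vc=[12,6]
#9 0x31→b6/s2 VC-HIT; vc=[12,30]
#10 0x51→b10/s2 MISS; vc=[12,30,6]
#11 0x46→b8/s0 L1-HIT; vc=[12,30,6]
#12 0x43→b8/s0 L1-HIT; vc=[12,30,6]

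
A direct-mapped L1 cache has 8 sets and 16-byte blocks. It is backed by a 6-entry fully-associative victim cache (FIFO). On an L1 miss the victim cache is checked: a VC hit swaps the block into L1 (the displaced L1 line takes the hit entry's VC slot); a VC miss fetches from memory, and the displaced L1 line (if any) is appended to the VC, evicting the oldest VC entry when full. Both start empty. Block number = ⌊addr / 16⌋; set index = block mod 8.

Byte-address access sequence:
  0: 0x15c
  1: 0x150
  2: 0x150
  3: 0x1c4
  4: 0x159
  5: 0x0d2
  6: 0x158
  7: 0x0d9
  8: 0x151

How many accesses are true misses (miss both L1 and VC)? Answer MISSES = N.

MISSES = 3

0: 0x15c (blk 21, set 5) → MISS  vc=[]
1: 0x150 (blk 21, set 5) → L1-HIT  vc=[]
2: 0x150 (blk 21, set 5) → L1-HIT  vc=[]
3: 0x1c4 (blk 28, set 4) → MISS  vc=[]
4: 0x159 (blk 21, set 5) → L1-HIT  vc=[]
5: 0xd2 (blk 13, set 5) → MISS  vc=[21]
6: 0x158 (blk 21, set 5) → VC-HIT  vc=[13]
7: 0xd9 (blk 13, set 5) → VC-HIT  vc=[21]
8: 0x151 (blk 21, set 5) → VC-HIT  vc=[13]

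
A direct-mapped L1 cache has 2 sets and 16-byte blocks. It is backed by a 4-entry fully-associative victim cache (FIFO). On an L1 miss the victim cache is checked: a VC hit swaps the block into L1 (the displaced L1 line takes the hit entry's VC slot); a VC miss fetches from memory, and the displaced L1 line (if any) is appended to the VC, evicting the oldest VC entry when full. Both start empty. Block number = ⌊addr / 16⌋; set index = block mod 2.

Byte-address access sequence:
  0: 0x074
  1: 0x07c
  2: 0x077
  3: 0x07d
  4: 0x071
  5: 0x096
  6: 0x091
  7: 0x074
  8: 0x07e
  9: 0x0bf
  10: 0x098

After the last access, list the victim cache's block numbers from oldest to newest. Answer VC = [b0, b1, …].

#0 0x74→b7/s1 MISS; vc=[]
#1 0x7c→b7/s1 L1-HIT; vc=[]
#2 0x77→b7/s1 L1-HIT; vc=[]
#3 0x7d→b7/s1 L1-HIT; vc=[]
#4 0x71→b7/s1 L1-HIT; vc=[]
#5 0x96→b9/s1 MISS; vc=[7]
#6 0x91→b9/s1 L1-HIT; vc=[7]
#7 0x74→b7/s1 VC-HIT; vc=[9]
#8 0x7e→b7/s1 L1-HIT; vc=[9]
#9 0xbf→b11/s1 MISS; vc=[9,7]
#10 0x98→b9/s1 VC-HIT; vc=[11,7]

VC = [11, 7]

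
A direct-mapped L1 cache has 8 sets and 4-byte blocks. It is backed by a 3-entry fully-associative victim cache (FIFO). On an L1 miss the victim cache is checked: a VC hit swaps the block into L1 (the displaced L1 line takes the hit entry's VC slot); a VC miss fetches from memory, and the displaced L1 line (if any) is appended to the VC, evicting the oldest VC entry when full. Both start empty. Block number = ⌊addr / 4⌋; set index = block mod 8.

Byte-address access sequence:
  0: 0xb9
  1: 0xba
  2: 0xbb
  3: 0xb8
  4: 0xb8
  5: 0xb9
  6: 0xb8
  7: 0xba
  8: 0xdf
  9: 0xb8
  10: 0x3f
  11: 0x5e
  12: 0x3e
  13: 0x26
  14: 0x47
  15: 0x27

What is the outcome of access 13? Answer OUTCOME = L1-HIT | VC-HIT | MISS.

OUTCOME = MISS

0: 0xb9 (blk 46, set 6) → MISS  vc=[]
1: 0xba (blk 46, set 6) → L1-HIT  vc=[]
2: 0xbb (blk 46, set 6) → L1-HIT  vc=[]
3: 0xb8 (blk 46, set 6) → L1-HIT  vc=[]
4: 0xb8 (blk 46, set 6) → L1-HIT  vc=[]
5: 0xb9 (blk 46, set 6) → L1-HIT  vc=[]
6: 0xb8 (blk 46, set 6) → L1-HIT  vc=[]
7: 0xba (blk 46, set 6) → L1-HIT  vc=[]
8: 0xdf (blk 55, set 7) → MISS  vc=[]
9: 0xb8 (blk 46, set 6) → L1-HIT  vc=[]
10: 0x3f (blk 15, set 7) → MISS  vc=[55]
11: 0x5e (blk 23, set 7) → MISS  vc=[55, 15]
12: 0x3e (blk 15, set 7) → VC-HIT  vc=[55, 23]
13: 0x26 (blk 9, set 1) → MISS  vc=[55, 23]
14: 0x47 (blk 17, set 1) → MISS  vc=[55, 23, 9]
15: 0x27 (blk 9, set 1) → VC-HIT  vc=[55, 23, 17]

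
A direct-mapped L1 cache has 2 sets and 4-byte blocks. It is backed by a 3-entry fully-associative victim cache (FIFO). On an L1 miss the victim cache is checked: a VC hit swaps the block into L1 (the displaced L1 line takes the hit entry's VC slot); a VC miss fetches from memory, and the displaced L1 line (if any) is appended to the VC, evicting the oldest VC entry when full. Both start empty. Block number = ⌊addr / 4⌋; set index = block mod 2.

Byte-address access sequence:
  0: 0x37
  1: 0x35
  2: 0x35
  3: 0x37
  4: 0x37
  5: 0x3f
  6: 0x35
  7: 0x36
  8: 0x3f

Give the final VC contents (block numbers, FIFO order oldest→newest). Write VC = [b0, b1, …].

VC = [13]

#0 0x37→b13/s1 MISS; vc=[]
#1 0x35→b13/s1 L1-HIT; vc=[]
#2 0x35→b13/s1 L1-HIT; vc=[]
#3 0x37→b13/s1 L1-HIT; vc=[]
#4 0x37→b13/s1 L1-HIT; vc=[]
#5 0x3f→b15/s1 MISS; vc=[13]
#6 0x35→b13/s1 VC-HIT; vc=[15]
#7 0x36→b13/s1 L1-HIT; vc=[15]
#8 0x3f→b15/s1 VC-HIT; vc=[13]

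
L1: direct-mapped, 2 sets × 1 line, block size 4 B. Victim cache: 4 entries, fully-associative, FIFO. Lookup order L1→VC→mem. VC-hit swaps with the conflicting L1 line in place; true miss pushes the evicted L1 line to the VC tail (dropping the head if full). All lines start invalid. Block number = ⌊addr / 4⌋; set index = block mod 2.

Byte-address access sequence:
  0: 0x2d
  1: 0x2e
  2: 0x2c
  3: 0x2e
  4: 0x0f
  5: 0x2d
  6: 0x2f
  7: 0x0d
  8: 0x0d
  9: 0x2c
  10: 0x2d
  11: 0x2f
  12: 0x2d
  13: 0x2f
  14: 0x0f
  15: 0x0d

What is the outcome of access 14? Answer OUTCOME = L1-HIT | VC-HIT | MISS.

  [0] addr=0x2d blk=11 s=1: MISS | VC []
  [1] addr=0x2e blk=11 s=1: L1-HIT | VC []
  [2] addr=0x2c blk=11 s=1: L1-HIT | VC []
  [3] addr=0x2e blk=11 s=1: L1-HIT | VC []
  [4] addr=0xf blk=3 s=1: MISS | VC [11]
  [5] addr=0x2d blk=11 s=1: VC-HIT | VC [3]
  [6] addr=0x2f blk=11 s=1: L1-HIT | VC [3]
  [7] addr=0xd blk=3 s=1: VC-HIT | VC [11]
  [8] addr=0xd blk=3 s=1: L1-HIT | VC [11]
  [9] addr=0x2c blk=11 s=1: VC-HIT | VC [3]
  [10] addr=0x2d blk=11 s=1: L1-HIT | VC [3]
  [11] addr=0x2f blk=11 s=1: L1-HIT | VC [3]
  [12] addr=0x2d blk=11 s=1: L1-HIT | VC [3]
  [13] addr=0x2f blk=11 s=1: L1-HIT | VC [3]
  [14] addr=0xf blk=3 s=1: VC-HIT | VC [11]
  [15] addr=0xd blk=3 s=1: L1-HIT | VC [11]

OUTCOME = VC-HIT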